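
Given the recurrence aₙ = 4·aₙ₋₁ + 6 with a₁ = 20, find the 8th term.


Computing step by step:
a_1 = 20
a_2 = 86
a_3 = 350
a_4 = 1406
a_5 = 5630
a_6 = 22526
a_7 = 90110
a_8 = 360446


a_8 = 360446


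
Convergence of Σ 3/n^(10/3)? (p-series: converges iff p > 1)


p-series test: Σ c/n^p converges if p > 1, diverges if p ≤ 1 (constant c > 0 doesn't affect convergence).
p = 10/3
10/3 > 1 → CONVERGES

Converges (p = 10/3 > 1)


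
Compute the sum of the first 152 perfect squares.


n = 152
n(n+1)(2n+1)/6 = 152×153×305/6
= 7093080/6 = 1182180

Σk² = 1182180


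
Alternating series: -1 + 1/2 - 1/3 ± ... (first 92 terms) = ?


S = -1 + 1/2 - 1/3 + 1/4 - 1/5 + 1/6 - 1/7 + 1/8 ± ...
= -0.6877
(Full series converges to -ln(2) ≈ -0.6931)

S_92 = -0.6877


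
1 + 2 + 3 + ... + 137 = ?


n(n+1)/2 = 137×138/2 = 18906/2 = 9453

Σk = 9453


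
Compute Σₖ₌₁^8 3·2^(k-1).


Sₙ = 3×(2^8 - 1)/(2 - 1)
= 3×(256 - 1)/1
= 3×255/1
= 765

S_8 = 765


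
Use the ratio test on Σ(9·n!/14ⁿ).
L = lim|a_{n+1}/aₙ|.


aₙ = 9·n!/14^n
a_{n+1}/aₙ = (n+1)!/14^(n+1) × 14^n/n!  (constant 9 cancels)
= (n+1)/14
L = lim(n→∞) (n+1)/14 = ∞
L > 1 → series DIVERGES

Diverges (ratio test: L = ∞ > 1)


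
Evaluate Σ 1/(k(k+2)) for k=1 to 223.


1/(k(k+2)) = (1/2)·(1/k - 1/(k+2)) (partial fractions)
Telescoping: Σ = (1/2)·(1 + 1/2 - 1/224 - 1/225) = 75151/100800

Sum = 75151/100800


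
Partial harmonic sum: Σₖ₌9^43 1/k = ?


Σₖ₌9^43 1/k = 1/9 + 1/10 + 1/11 + ... + 1/43
= 1397645503386737699/856326196254765600
≈ 1.6321

Sum = 1397645503386737699/856326196254765600 ≈ 1.6321


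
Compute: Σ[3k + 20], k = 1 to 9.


Σ(3k+20) = 3·Σk + 20·n
= 3·45 + 20·9
= 135 + 180 = 315

Σ = 315


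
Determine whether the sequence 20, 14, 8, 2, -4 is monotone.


Differences: -6, -6, -6, -6
All differences < 0 → strictly DECREASING

Monotonically decreasing


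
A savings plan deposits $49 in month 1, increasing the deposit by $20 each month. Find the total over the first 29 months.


aₙ = 49 + (29-1)×20 = 609
Sₙ = n(a₁+aₙ)/2 = 29×(49+609)/2
= 29×658/2 = 9541

S_29 = 9541


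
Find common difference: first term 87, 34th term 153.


d = (aₙ - a₁)/(n-1)
= (153 - 87)/(34-1)
= 66/33 = 2

d = 2


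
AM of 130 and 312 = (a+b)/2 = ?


AM = (130 + 312)/2 = 442/2 = 221

AM = 221


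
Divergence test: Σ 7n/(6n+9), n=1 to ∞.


lim(n→∞) 7n/(6n+9) = 7/6 = 7/6  (divide numerator and denominator by n)
lim aₙ = 7/6 ≠ 0 → series DIVERGES

Diverges (lim aₙ = 7/6 ≠ 0)


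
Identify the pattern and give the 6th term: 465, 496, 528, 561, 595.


Pattern: triangular numbers: n(n+1)/2
Terms: 465, 496, 528, 561, 595
Next term = 630

Next term = 630


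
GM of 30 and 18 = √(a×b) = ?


GM = √(30×18) = √540 = 23.2379

GM = 23.2379


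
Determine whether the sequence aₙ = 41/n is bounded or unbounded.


a₁ = 41, a₂ = 41/2, a₃ = 41/3, ...
0 < aₙ ≤ 41 for all n ≥ 1
Lower bound: 0, Upper bound: 41
The sequence IS bounded

Bounded (0 < aₙ ≤ 41)


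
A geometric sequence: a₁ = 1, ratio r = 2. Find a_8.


aₙ = a₁·r^(n-1)
= 1×2^7
= 1×128
= 128

a_8 = 128


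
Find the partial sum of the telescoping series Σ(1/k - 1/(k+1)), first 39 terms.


Telescoping: adjacent terms cancel.
= 1/1 - 1/40
= 1 - 1/40 = 39/40

Sum = 39/40


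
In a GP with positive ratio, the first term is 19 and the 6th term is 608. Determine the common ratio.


r^(n-1) = aₙ/a₁
r^5 = 608/19 = 32
r = 32^(1/5)
= 2

r = 2


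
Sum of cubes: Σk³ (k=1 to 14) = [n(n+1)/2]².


n(n+1)/2 = 14×15/2 = 105
Σk³ = 105² = 11025

Σk³ = 11025


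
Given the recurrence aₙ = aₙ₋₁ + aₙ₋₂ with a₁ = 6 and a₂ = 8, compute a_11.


Computing iteratively: 6, 8, 14, 22, 36, 58, 94, 152, 246, 398, 644
a_11 = 644

a_11 = 644


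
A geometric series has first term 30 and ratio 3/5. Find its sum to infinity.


S∞ = a₁/(1-r) = 30/(1 - 3/5)
= 30/(2/5)
= 75

S∞ = 75


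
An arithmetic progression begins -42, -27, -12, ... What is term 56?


aₙ = a₁ + (n-1)d
= -42 + (56-1)×15
= -42 + 825
= 783

a_56 = 783


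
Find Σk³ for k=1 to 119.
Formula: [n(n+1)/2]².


n(n+1)/2 = 119×120/2 = 7140
Σk³ = 7140² = 50979600

Σk³ = 50979600


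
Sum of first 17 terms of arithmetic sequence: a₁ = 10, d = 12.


aₙ = 10 + (17-1)×12 = 202
Sₙ = n(a₁+aₙ)/2 = 17×(10+202)/2
= 17×212/2 = 1802

S_17 = 1802


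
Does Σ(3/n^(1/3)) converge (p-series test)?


p-series test: Σ c/n^p converges if p > 1, diverges if p ≤ 1 (constant c > 0 doesn't affect convergence).
p = 1/3
1/3 ≤ 1 → DIVERGES

Diverges (p = 1/3 ≤ 1)


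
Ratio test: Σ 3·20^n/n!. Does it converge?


aₙ = 3·20^n/n!
a_{n+1}/aₙ = 20^(n+1)/(n+1)! × n!/20^n  (constant 3 cancels)
= 20/(n+1)
L = lim(n→∞) 20/(n+1) = 0
L < 1 → series CONVERGES

Converges (ratio test: L = 0 < 1)


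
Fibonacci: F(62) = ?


Fibonacci sequence: 1, 1, 2, 3, 5, 8, 13, 21, 34, 55, 89, ...
F(62) = 4052739537881

F(62) = 4052739537881


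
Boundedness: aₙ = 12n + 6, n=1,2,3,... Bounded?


aₙ = 12n + 6 → as n→∞, aₙ→∞
No finite upper bound exists
The sequence is UNBOUNDED

Unbounded (aₙ → ∞ as n → ∞)


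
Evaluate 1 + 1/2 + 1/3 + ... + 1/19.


H_19 = 1/1 + 1/2 + 1/3 + ... + 1/19
= 275295799/77597520
≈ 3.5477

H_19 = 275295799/77597520 ≈ 3.5477


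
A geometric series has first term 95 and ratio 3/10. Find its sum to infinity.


S∞ = a₁/(1-r) = 95/(1 - 3/10)
= 95/(7/10)
= 950/7

S∞ = 950/7


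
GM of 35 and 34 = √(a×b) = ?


GM = √(35×34) = √1190 = 34.4964

GM = 34.4964


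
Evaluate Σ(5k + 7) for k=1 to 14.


Σ(5k+7) = 5·Σk + 7·n
= 5·105 + 7·14
= 525 + 98 = 623

Σ = 623


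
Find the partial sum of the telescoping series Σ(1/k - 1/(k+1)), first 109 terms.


Telescoping: adjacent terms cancel.
= 1/1 - 1/110
= 1 - 1/110 = 109/110

Sum = 109/110


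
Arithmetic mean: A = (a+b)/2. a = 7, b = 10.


AM = (7 + 10)/2 = 17/2 = 8.5

AM = 8.5


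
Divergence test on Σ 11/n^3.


lim(n→∞) 11/n^3 = 0
lim aₙ = 0 → nth-term test is INCONCLUSIVE
(Need other tests; this is actually a convergent p-series with p=3 > 1)

Inconclusive (lim aₙ = 0; need another test)


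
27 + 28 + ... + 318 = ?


Σₖ₌27^318 k = Σₖ₌₁^318 k − Σₖ₌₁^26 k
= 318·319/2 − 26·27/2
= 50721 − 351 = 50370

Σk = 50370


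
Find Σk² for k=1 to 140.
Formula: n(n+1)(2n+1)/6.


n = 140
n(n+1)(2n+1)/6 = 140×141×281/6
= 5546940/6 = 924490

Σk² = 924490


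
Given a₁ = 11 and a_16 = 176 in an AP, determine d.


d = (aₙ - a₁)/(n-1)
= (176 - 11)/(16-1)
= 165/15 = 11

d = 11


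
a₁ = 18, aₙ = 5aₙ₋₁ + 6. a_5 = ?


Computing step by step:
a_1 = 18
a_2 = 96
a_3 = 486
a_4 = 2436
a_5 = 12186


a_5 = 12186


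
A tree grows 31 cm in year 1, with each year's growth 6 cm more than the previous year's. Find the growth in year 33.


aₙ = a₁ + (n-1)d
= 31 + (33-1)×6
= 31 + 192
= 223

a_33 = 223


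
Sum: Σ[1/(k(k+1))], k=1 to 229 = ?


1/(k(k+1)) = 1/k - 1/(k+1) (partial fractions)
Telescoping: Σ = 1 - 1/230 = 229/230

Sum = 229/230


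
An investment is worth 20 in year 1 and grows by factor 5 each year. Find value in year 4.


aₙ = a₁·r^(n-1)
= 20×5^3
= 20×125
= 2500

a_4 = 2500


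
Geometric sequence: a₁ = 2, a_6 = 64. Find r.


r^(n-1) = aₙ/a₁
r^5 = 64/2 = 32
r = 32^(1/5)
= 2

r = 2


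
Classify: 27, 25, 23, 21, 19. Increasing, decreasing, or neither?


Differences: -2, -2, -2, -2
All differences < 0 → strictly DECREASING

Monotonically decreasing


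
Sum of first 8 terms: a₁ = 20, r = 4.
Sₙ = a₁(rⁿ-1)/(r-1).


Sₙ = 20×(4^8 - 1)/(4 - 1)
= 20×(65536 - 1)/3
= 20×65535/3
= 436900

S_8 = 436900


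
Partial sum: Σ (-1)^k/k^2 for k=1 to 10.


S = -1 + 1/4 - 1/9 + 1/16 - 1/25 + 1/36 - 1/49 + 1/64 ± ...
= -0.818
(Full series converges to -π²/12 ≈ -0.8225)

S_10 = -0.818


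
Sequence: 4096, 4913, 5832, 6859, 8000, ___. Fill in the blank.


Pattern: perfect cubes: n³
Terms: 4096, 4913, 5832, 6859, 8000
Next term = 9261

Next term = 9261


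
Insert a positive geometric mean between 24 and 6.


GM = √(24×6) = √144 = 12

GM = 12


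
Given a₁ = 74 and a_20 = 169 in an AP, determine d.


d = (aₙ - a₁)/(n-1)
= (169 - 74)/(20-1)
= 95/19 = 5

d = 5


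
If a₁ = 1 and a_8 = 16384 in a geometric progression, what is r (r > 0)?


r^(n-1) = aₙ/a₁
r^7 = 16384/1 = 16384
r = 16384^(1/7)
= 4

r = 4


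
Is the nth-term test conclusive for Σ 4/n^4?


lim(n→∞) 4/n^4 = 0
lim aₙ = 0 → nth-term test is INCONCLUSIVE
(Need other tests; this is actually a convergent p-series with p=4 > 1)

Inconclusive (lim aₙ = 0; need another test)


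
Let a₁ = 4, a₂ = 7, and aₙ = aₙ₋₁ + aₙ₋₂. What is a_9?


Computing iteratively: 4, 7, 11, 18, 29, 47, 76, 123, 199
a_9 = 199

a_9 = 199


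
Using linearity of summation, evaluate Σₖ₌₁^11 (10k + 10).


Σ(10k+10) = 10·Σk + 10·n
= 10·66 + 10·11
= 660 + 110 = 770

Σ = 770


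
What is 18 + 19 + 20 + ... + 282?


Σₖ₌18^282 k = Σₖ₌₁^282 k − Σₖ₌₁^17 k
= 282·283/2 − 17·18/2
= 39903 − 153 = 39750

Σk = 39750


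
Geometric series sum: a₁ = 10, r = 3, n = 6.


Sₙ = 10×(3^6 - 1)/(3 - 1)
= 10×(729 - 1)/2
= 10×728/2
= 3640

S_6 = 3640


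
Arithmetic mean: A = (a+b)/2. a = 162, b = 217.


AM = (162 + 217)/2 = 379/2 = 189.5

AM = 189.5


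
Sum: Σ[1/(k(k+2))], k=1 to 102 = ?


1/(k(k+2)) = (1/2)·(1/k - 1/(k+2)) (partial fractions)
Telescoping: Σ = (1/2)·(1 + 1/2 - 1/103 - 1/104) = 15861/21424

Sum = 15861/21424


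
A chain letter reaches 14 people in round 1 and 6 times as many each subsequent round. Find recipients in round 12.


aₙ = a₁·r^(n-1)
= 14×6^11
= 14×362797056
= 5079158784

a_12 = 5079158784


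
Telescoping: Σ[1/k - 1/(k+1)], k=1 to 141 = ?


Telescoping: adjacent terms cancel.
= 1/1 - 1/142
= 1 - 1/142 = 141/142

Sum = 141/142


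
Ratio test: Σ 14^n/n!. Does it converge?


aₙ = 14^n/n!
a_{n+1}/aₙ = 14^(n+1)/(n+1)! × n!/14^n
= 14/(n+1)
L = lim(n→∞) 14/(n+1) = 0
L < 1 → series CONVERGES

Converges (ratio test: L = 0 < 1)


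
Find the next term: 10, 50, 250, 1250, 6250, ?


Pattern: geometric (r=5)
Terms: 10, 50, 250, 1250, 6250
Next term = 31250

Next term = 31250


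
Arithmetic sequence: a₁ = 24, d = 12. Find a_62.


aₙ = a₁ + (n-1)d
= 24 + (62-1)×12
= 24 + 732
= 756

a_62 = 756


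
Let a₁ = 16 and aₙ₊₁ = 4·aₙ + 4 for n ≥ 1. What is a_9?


Computing step by step:
a_1 = 16
a_2 = 68
a_3 = 276
a_4 = 1108
a_5 = 4436
a_6 = 17748
a_7 = 70996
a_8 = 283988
a_9 = 1135956


a_9 = 1135956


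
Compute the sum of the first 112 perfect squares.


n = 112
n(n+1)(2n+1)/6 = 112×113×225/6
= 2847600/6 = 474600

Σk² = 474600


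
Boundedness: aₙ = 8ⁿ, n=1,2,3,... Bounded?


aₙ = 8ⁿ → as n→∞, aₙ→∞ (since base 8 > 1)
No finite upper bound exists
The sequence is UNBOUNDED

Unbounded (aₙ → ∞ as n → ∞)


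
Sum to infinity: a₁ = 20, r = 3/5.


S∞ = a₁/(1-r) = 20/(1 - 3/5)
= 20/(2/5)
= 50

S∞ = 50


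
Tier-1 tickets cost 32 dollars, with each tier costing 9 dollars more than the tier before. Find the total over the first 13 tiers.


aₙ = 32 + (13-1)×9 = 140
Sₙ = n(a₁+aₙ)/2 = 13×(32+140)/2
= 13×172/2 = 1118

S_13 = 1118


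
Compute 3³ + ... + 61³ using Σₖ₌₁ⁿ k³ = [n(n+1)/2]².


Σₖ₌3^61 k³ = [61·62/2]² − [2·3/2]²
= 3575881 − 9 = 3575872

Σk³ = 3575872


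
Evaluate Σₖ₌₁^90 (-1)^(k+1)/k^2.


S = 1 - 1/4 + 1/9 - 1/16 + 1/25 - 1/36 + 1/49 - 1/64 ± ...
= 0.8224
(Full series converges to +π²/12 ≈ +0.8225)

S_90 = 0.8224


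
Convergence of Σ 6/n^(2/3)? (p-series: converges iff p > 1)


p-series test: Σ c/n^p converges if p > 1, diverges if p ≤ 1 (constant c > 0 doesn't affect convergence).
p = 2/3
2/3 ≤ 1 → DIVERGES

Diverges (p = 2/3 ≤ 1)


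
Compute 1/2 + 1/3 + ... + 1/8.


Σₖ₌2^8 1/k = 1/2 + 1/3 + 1/4 + 1/5 + 1/6 + 1/7 + 1/8
= 481/280
≈ 1.7179

Sum = 481/280 ≈ 1.7179


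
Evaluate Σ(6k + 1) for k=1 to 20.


Σ(6k+1) = 6·Σk + 1·n
= 6·210 + 1·20
= 1260 + 20 = 1280

Σ = 1280


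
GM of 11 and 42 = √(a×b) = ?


GM = √(11×42) = √462 = 21.4942

GM = 21.4942


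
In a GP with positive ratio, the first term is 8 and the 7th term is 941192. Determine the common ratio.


r^(n-1) = aₙ/a₁
r^6 = 941192/8 = 117649
r = 117649^(1/6)
= ±7; taking r > 0 gives r = 7

r = 7


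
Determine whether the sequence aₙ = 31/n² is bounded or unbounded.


a₁ = 31, a₂ = 31/4, a₃ = 31/9, ...
0 < aₙ ≤ 31 for all n ≥ 1
The sequence IS bounded

Bounded (0 < aₙ ≤ 31)


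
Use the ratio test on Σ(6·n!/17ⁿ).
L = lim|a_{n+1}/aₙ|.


aₙ = 6·n!/17^n
a_{n+1}/aₙ = (n+1)!/17^(n+1) × 17^n/n!  (constant 6 cancels)
= (n+1)/17
L = lim(n→∞) (n+1)/17 = ∞
L > 1 → series DIVERGES

Diverges (ratio test: L = ∞ > 1)


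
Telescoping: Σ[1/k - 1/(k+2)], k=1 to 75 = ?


Telescoping with gap 2: two head and two tail terms survive.
= (1 + 1/2) - (1/76 + 1/77)
= 3/2 - 1/76 - 1/77 = 8625/5852

Sum = 8625/5852


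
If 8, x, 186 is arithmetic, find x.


AM = (8 + 186)/2 = 194/2 = 97

AM = 97


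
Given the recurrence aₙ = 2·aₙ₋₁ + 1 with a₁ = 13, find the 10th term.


Computing step by step:
a_1 = 13
a_2 = 27
a_3 = 55
a_4 = 111
a_5 = 223
a_6 = 447
a_7 = 895
a_8 = 1791
a_9 = 3583
a_10 = 7167


a_10 = 7167


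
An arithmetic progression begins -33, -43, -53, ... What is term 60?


aₙ = a₁ + (n-1)d
= -33 + (60-1)×-10
= -33 - 590
= -623

a_60 = -623


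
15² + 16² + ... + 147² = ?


Σₖ₌15^147 k² = Σₖ₌₁^147 k² − Σₖ₌₁^14 k²
= 147·148·295/6 − 14·15·29/6
= 1069670 − 1015 = 1068655

Σk² = 1068655


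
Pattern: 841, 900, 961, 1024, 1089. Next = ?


Pattern: perfect squares: n²
Terms: 841, 900, 961, 1024, 1089
Next term = 1156

Next term = 1156


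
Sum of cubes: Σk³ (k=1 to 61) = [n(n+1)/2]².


n(n+1)/2 = 61×62/2 = 1891
Σk³ = 1891² = 3575881

Σk³ = 3575881


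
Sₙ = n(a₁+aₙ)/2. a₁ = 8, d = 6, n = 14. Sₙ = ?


aₙ = 8 + (14-1)×6 = 86
Sₙ = n(a₁+aₙ)/2 = 14×(8+86)/2
= 14×94/2 = 658

S_14 = 658


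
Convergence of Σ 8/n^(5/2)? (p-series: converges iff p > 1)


p-series test: Σ c/n^p converges if p > 1, diverges if p ≤ 1 (constant c > 0 doesn't affect convergence).
p = 5/2
5/2 > 1 → CONVERGES

Converges (p = 5/2 > 1)


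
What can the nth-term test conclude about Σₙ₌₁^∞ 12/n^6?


lim(n→∞) 12/n^6 = 0
lim aₙ = 0 → nth-term test is INCONCLUSIVE
(Need other tests; this is actually a convergent p-series with p=6 > 1)

Inconclusive (lim aₙ = 0; need another test)


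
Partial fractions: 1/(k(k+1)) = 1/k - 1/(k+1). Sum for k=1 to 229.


1/(k(k+1)) = 1/k - 1/(k+1) (partial fractions)
Telescoping: Σ = 1 - 1/230 = 229/230

Sum = 229/230


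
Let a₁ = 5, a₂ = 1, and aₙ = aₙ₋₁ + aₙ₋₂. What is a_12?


Computing iteratively: 5, 1, 6, 7, 13, 20, 33, 53, 86, 139, 225, 364
a_12 = 364

a_12 = 364


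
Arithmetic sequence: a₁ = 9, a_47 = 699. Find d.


d = (aₙ - a₁)/(n-1)
= (699 - 9)/(47-1)
= 690/46 = 15

d = 15


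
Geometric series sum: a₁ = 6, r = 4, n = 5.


Sₙ = 6×(4^5 - 1)/(4 - 1)
= 6×(1024 - 1)/3
= 6×1023/3
= 2046

S_5 = 2046


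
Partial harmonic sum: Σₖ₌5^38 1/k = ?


Σₖ₌5^38 1/k = 1/5 + 1/6 + 1/7 + ... + 1/38
= 1041662132909233/485721041551200
≈ 2.1446

Sum = 1041662132909233/485721041551200 ≈ 2.1446


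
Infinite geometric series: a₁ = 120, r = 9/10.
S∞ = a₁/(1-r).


S∞ = a₁/(1-r) = 120/(1 - 9/10)
= 120/(1/10)
= 1200

S∞ = 1200


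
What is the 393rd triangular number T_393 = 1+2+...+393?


n(n+1)/2 = 393×394/2 = 154842/2 = 77421

Σk = 77421


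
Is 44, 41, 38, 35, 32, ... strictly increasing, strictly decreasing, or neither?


Differences: -3, -3, -3, -3
All differences < 0 → strictly DECREASING

Monotonically decreasing


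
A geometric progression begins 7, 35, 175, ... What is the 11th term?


aₙ = a₁·r^(n-1)
= 7×5^10
= 7×9765625
= 68359375

a_11 = 68359375


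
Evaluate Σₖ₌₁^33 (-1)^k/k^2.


S = -1 + 1/4 - 1/9 + 1/16 - 1/25 + 1/36 - 1/49 + 1/64 ± ...
= -0.8229
(Full series converges to -π²/12 ≈ -0.8225)

S_33 = -0.8229


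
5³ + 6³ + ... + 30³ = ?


Σₖ₌5^30 k³ = [30·31/2]² − [4·5/2]²
= 216225 − 100 = 216125

Σk³ = 216125


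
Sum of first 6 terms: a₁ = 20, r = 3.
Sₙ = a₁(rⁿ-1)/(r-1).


Sₙ = 20×(3^6 - 1)/(3 - 1)
= 20×(729 - 1)/2
= 20×728/2
= 7280

S_6 = 7280


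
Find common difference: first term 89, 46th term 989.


d = (aₙ - a₁)/(n-1)
= (989 - 89)/(46-1)
= 900/45 = 20

d = 20


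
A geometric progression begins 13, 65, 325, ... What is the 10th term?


aₙ = a₁·r^(n-1)
= 13×5^9
= 13×1953125
= 25390625

a_10 = 25390625


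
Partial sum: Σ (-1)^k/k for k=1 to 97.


S = -1 + 1/2 - 1/3 + 1/4 - 1/5 + 1/6 - 1/7 + 1/8 ± ...
= -0.6983
(Full series converges to -ln(2) ≈ -0.6931)

S_97 = -0.6983


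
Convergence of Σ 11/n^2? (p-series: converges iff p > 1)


p-series test: Σ c/n^p converges if p > 1, diverges if p ≤ 1 (constant c > 0 doesn't affect convergence).
p = 2
2 > 1 → CONVERGES

Converges (p = 2 > 1)


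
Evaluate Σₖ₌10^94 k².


Σₖ₌10^94 k² = Σₖ₌₁^94 k² − Σₖ₌₁^9 k²
= 94·95·189/6 − 9·10·19/6
= 281295 − 285 = 281010

Σk² = 281010


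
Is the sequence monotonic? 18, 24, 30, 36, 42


Differences: 6, 6, 6, 6
All differences > 0 → strictly INCREASING

Monotonically increasing


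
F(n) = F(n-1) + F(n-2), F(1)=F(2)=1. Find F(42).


Fibonacci sequence: 1, 1, 2, 3, 5, 8, 13, 21, 34, 55, 89, ...
F(42) = 267914296

F(42) = 267914296


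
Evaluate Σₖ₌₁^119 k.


n(n+1)/2 = 119×120/2 = 14280/2 = 7140

Σk = 7140


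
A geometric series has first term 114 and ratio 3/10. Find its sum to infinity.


S∞ = a₁/(1-r) = 114/(1 - 3/10)
= 114/(7/10)
= 1140/7

S∞ = 1140/7


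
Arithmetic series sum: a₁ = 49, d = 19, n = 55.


aₙ = 49 + (55-1)×19 = 1075
Sₙ = n(a₁+aₙ)/2 = 55×(49+1075)/2
= 55×1124/2 = 30910

S_55 = 30910


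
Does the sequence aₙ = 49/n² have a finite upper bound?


a₁ = 49, a₂ = 49/4, a₃ = 49/9, ...
0 < aₙ ≤ 49 for all n ≥ 1
The sequence IS bounded

Bounded (0 < aₙ ≤ 49)


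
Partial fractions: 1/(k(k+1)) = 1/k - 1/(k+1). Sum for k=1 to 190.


1/(k(k+1)) = 1/k - 1/(k+1) (partial fractions)
Telescoping: Σ = 1 - 1/191 = 190/191

Sum = 190/191


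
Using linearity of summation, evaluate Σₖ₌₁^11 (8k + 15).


Σ(8k+15) = 8·Σk + 15·n
= 8·66 + 15·11
= 528 + 165 = 693

Σ = 693


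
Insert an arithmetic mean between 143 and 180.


AM = (143 + 180)/2 = 323/2 = 161.5

AM = 161.5


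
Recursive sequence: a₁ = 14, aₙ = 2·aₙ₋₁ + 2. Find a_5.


Computing step by step:
a_1 = 14
a_2 = 30
a_3 = 62
a_4 = 126
a_5 = 254


a_5 = 254


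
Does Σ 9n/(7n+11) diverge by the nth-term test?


lim(n→∞) 9n/(7n+11) = 9/7 = 9/7  (divide numerator and denominator by n)
lim aₙ = 9/7 ≠ 0 → series DIVERGES

Diverges (lim aₙ = 9/7 ≠ 0)


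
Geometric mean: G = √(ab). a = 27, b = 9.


GM = √(27×9) = √243 = 15.5885

GM = 15.5885


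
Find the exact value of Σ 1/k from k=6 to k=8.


Σₖ₌6^8 1/k = 1/6 + 1/7 + 1/8
= 73/168
≈ 0.4345

Sum = 73/168 ≈ 0.4345


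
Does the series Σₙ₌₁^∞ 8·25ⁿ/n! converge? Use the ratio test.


aₙ = 8·25^n/n!
a_{n+1}/aₙ = 25^(n+1)/(n+1)! × n!/25^n  (constant 8 cancels)
= 25/(n+1)
L = lim(n→∞) 25/(n+1) = 0
L < 1 → series CONVERGES

Converges (ratio test: L = 0 < 1)


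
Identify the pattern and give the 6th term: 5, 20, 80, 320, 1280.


Pattern: geometric (r=4)
Terms: 5, 20, 80, 320, 1280
Next term = 5120

Next term = 5120


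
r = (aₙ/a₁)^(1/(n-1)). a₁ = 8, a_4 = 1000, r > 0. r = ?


r^(n-1) = aₙ/a₁
r^3 = 1000/8 = 125
r = 125^(1/3)
= 5

r = 5


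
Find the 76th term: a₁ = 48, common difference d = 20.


aₙ = a₁ + (n-1)d
= 48 + (76-1)×20
= 48 + 1500
= 1548

a_76 = 1548


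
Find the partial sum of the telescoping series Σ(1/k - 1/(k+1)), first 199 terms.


Telescoping: adjacent terms cancel.
= 1/1 - 1/200
= 1 - 1/200 = 199/200

Sum = 199/200


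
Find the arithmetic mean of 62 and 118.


AM = (62 + 118)/2 = 180/2 = 90

AM = 90


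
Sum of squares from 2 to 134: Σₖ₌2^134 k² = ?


Σₖ₌2^134 k² = Σₖ₌₁^134 k² − Σₖ₌₁^1 k²
= 134·135·269/6 − 1·2·3/6
= 811035 − 1 = 811034

Σk² = 811034


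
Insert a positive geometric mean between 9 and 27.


GM = √(9×27) = √243 = 15.5885

GM = 15.5885


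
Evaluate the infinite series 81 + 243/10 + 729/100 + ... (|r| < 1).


S∞ = a₁/(1-r) = 81/(1 - 3/10)
= 81/(7/10)
= 810/7

S∞ = 810/7


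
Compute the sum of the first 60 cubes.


n(n+1)/2 = 60×61/2 = 1830
Σk³ = 1830² = 3348900

Σk³ = 3348900


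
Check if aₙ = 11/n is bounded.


a₁ = 11, a₂ = 11/2, a₃ = 11/3, ...
0 < aₙ ≤ 11 for all n ≥ 1
Lower bound: 0, Upper bound: 11
The sequence IS bounded

Bounded (0 < aₙ ≤ 11)


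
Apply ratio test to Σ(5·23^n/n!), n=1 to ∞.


aₙ = 5·23^n/n!
a_{n+1}/aₙ = 23^(n+1)/(n+1)! × n!/23^n  (constant 5 cancels)
= 23/(n+1)
L = lim(n→∞) 23/(n+1) = 0
L < 1 → series CONVERGES

Converges (ratio test: L = 0 < 1)


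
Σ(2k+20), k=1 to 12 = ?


Σ(2k+20) = 2·Σk + 20·n
= 2·78 + 20·12
= 156 + 240 = 396

Σ = 396


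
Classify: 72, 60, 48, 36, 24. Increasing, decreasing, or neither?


Differences: -12, -12, -12, -12
All differences < 0 → strictly DECREASING

Monotonically decreasing


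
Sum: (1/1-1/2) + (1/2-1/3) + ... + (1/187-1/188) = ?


Telescoping: adjacent terms cancel.
= 1/1 - 1/188
= 1 - 1/188 = 187/188

Sum = 187/188


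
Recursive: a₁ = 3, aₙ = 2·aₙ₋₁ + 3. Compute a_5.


Computing step by step:
a_1 = 3
a_2 = 9
a_3 = 21
a_4 = 45
a_5 = 93


a_5 = 93


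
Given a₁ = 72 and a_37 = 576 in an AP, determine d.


d = (aₙ - a₁)/(n-1)
= (576 - 72)/(37-1)
= 504/36 = 14

d = 14


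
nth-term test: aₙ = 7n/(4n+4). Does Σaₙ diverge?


lim(n→∞) 7n/(4n+4) = 7/4 = 7/4  (divide numerator and denominator by n)
lim aₙ = 7/4 ≠ 0 → series DIVERGES

Diverges (lim aₙ = 7/4 ≠ 0)


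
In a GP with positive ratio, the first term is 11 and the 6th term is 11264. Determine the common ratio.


r^(n-1) = aₙ/a₁
r^5 = 11264/11 = 1024
r = 1024^(1/5)
= 4

r = 4


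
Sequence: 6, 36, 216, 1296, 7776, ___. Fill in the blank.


Pattern: geometric (r=6)
Terms: 6, 36, 216, 1296, 7776
Next term = 46656

Next term = 46656


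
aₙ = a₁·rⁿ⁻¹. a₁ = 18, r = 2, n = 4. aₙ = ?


aₙ = a₁·r^(n-1)
= 18×2^3
= 18×8
= 144

a_4 = 144


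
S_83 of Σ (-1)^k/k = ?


S = -1 + 1/2 - 1/3 + 1/4 - 1/5 + 1/6 - 1/7 + 1/8 ± ...
= -0.6991
(Full series converges to -ln(2) ≈ -0.6931)

S_83 = -0.6991


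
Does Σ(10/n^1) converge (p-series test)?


p-series test: Σ c/n^p converges if p > 1, diverges if p ≤ 1 (constant c > 0 doesn't affect convergence).
p = 1
1 ≤ 1 → DIVERGES

Diverges (p = 1 ≤ 1)


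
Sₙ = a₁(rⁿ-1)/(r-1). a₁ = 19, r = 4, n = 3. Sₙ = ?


Sₙ = 19×(4^3 - 1)/(4 - 1)
= 19×(64 - 1)/3
= 19×63/3
= 399

S_3 = 399


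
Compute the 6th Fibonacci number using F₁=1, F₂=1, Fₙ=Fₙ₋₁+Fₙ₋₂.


Fibonacci sequence: 1, 1, 2, 3, 5, 8
F(6) = 8

F(6) = 8


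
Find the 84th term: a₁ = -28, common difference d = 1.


aₙ = a₁ + (n-1)d
= -28 + (84-1)×1
= -28 + 83
= 55

a_84 = 55


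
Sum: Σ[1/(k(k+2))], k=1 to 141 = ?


1/(k(k+2)) = (1/2)·(1/k - 1/(k+2)) (partial fractions)
Telescoping: Σ = (1/2)·(1 + 1/2 - 1/142 - 1/143) = 15087/20306

Sum = 15087/20306


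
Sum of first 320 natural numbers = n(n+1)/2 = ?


n(n+1)/2 = 320×321/2 = 102720/2 = 51360

Σk = 51360


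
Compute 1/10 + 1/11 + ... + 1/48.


Σₖ₌10^48 1/k = 1/10 + 1/11 + 1/12 + ... + 1/48
= 721558908683331789893/442720643463713815200
≈ 1.6298

Sum = 721558908683331789893/442720643463713815200 ≈ 1.6298


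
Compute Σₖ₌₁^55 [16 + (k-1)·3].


aₙ = 16 + (55-1)×3 = 178
Sₙ = n(a₁+aₙ)/2 = 55×(16+178)/2
= 55×194/2 = 5335

S_55 = 5335


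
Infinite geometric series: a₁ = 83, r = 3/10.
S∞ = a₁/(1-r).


S∞ = a₁/(1-r) = 83/(1 - 3/10)
= 83/(7/10)
= 830/7

S∞ = 830/7


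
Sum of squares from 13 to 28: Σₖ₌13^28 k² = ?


Σₖ₌13^28 k² = Σₖ₌₁^28 k² − Σₖ₌₁^12 k²
= 28·29·57/6 − 12·13·25/6
= 7714 − 650 = 7064

Σk² = 7064


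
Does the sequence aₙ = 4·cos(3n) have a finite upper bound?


For all n, -1 ≤ cos(3n) ≤ 1, so -4 ≤ 4·cos(3n) ≤ 4
Lower bound: -4, Upper bound: 4
The sequence IS bounded

Bounded (-4 ≤ aₙ ≤ 4)


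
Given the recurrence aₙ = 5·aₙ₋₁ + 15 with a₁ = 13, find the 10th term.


Computing step by step:
a_1 = 13
a_2 = 80
a_3 = 415
a_4 = 2090
a_5 = 10465
a_6 = 52340
a_7 = 261715
a_8 = 1308590
a_9 = 6542965
a_10 = 32714840


a_10 = 32714840


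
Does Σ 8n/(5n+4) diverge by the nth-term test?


lim(n→∞) 8n/(5n+4) = 8/5 = 8/5  (divide numerator and denominator by n)
lim aₙ = 8/5 ≠ 0 → series DIVERGES

Diverges (lim aₙ = 8/5 ≠ 0)


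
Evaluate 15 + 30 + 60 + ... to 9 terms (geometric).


Sₙ = 15×(2^9 - 1)/(2 - 1)
= 15×(512 - 1)/1
= 15×511/1
= 7665

S_9 = 7665


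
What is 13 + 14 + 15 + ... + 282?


Σₖ₌13^282 k = Σₖ₌₁^282 k − Σₖ₌₁^12 k
= 282·283/2 − 12·13/2
= 39903 − 78 = 39825

Σk = 39825


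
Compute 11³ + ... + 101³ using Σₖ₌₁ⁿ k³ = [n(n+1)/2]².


Σₖ₌11^101 k³ = [101·102/2]² − [10·11/2]²
= 26532801 − 3025 = 26529776

Σk³ = 26529776


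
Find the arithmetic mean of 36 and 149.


AM = (36 + 149)/2 = 185/2 = 92.5

AM = 92.5


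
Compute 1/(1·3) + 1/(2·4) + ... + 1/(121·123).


1/(k(k+2)) = (1/2)·(1/k - 1/(k+2)) (partial fractions)
Telescoping: Σ = (1/2)·(1 + 1/2 - 1/122 - 1/123) = 5566/7503

Sum = 5566/7503


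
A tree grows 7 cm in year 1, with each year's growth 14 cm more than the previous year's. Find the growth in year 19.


aₙ = a₁ + (n-1)d
= 7 + (19-1)×14
= 7 + 252
= 259

a_19 = 259


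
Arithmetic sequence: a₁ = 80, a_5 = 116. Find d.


d = (aₙ - a₁)/(n-1)
= (116 - 80)/(5-1)
= 36/4 = 9

d = 9


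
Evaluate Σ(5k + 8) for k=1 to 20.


Σ(5k+8) = 5·Σk + 8·n
= 5·210 + 8·20
= 1050 + 160 = 1210

Σ = 1210


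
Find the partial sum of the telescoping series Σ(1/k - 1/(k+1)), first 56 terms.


Telescoping: adjacent terms cancel.
= 1/1 - 1/57
= 1 - 1/57 = 56/57

Sum = 56/57


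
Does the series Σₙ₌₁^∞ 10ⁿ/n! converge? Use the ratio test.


aₙ = 10^n/n!
a_{n+1}/aₙ = 10^(n+1)/(n+1)! × n!/10^n
= 10/(n+1)
L = lim(n→∞) 10/(n+1) = 0
L < 1 → series CONVERGES

Converges (ratio test: L = 0 < 1)


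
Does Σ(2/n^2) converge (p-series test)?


p-series test: Σ c/n^p converges if p > 1, diverges if p ≤ 1 (constant c > 0 doesn't affect convergence).
p = 2
2 > 1 → CONVERGES

Converges (p = 2 > 1)


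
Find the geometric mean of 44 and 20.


GM = √(44×20) = √880 = 29.6648

GM = 29.6648


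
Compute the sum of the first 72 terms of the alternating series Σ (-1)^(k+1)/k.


S = 1 - 1/2 + 1/3 - 1/4 + 1/5 - 1/6 + 1/7 - 1/8 ± ...
= 0.6863
(Full series converges to +ln(2) ≈ +0.6931)

S_72 = 0.6863


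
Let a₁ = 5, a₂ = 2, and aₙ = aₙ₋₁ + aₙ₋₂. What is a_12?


Computing iteratively: 5, 2, 7, 9, 16, 25, 41, 66, 107, 173, 280, 453
a_12 = 453

a_12 = 453


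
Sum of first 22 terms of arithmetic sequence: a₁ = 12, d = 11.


aₙ = 12 + (22-1)×11 = 243
Sₙ = n(a₁+aₙ)/2 = 22×(12+243)/2
= 22×255/2 = 2805

S_22 = 2805


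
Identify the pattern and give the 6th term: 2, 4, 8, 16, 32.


Pattern: powers of 2: 2ⁿ
Terms: 2, 4, 8, 16, 32
Next term = 64

Next term = 64


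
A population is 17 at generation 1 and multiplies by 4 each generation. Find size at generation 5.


aₙ = a₁·r^(n-1)
= 17×4^4
= 17×256
= 4352

a_5 = 4352


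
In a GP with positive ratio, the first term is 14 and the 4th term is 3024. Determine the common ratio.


r^(n-1) = aₙ/a₁
r^3 = 3024/14 = 216
r = 216^(1/3)
= 6

r = 6


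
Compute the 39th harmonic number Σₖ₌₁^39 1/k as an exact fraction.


H_39 = 1/1 + 1/2 + 1/3 + ... + 1/39
= 2066035355155033/485721041551200
≈ 4.2535

H_39 = 2066035355155033/485721041551200 ≈ 4.2535


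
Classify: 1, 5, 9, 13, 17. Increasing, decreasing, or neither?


Differences: 4, 4, 4, 4
All differences > 0 → strictly INCREASING

Monotonically increasing


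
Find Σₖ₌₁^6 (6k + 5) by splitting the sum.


Σ(6k+5) = 6·Σk + 5·n
= 6·21 + 5·6
= 126 + 30 = 156

Σ = 156


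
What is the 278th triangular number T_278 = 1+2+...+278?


n(n+1)/2 = 278×279/2 = 77562/2 = 38781

Σk = 38781


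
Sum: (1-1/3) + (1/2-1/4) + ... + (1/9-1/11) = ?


Telescoping with gap 2: two head and two tail terms survive.
= (1 + 1/2) - (1/10 + 1/11)
= 3/2 - 1/10 - 1/11 = 72/55

Sum = 72/55


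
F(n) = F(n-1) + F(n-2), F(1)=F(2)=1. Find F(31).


Fibonacci sequence: 1, 1, 2, 3, 5, 8, 13, 21, 34, 55, 89, ...
F(31) = 1346269

F(31) = 1346269


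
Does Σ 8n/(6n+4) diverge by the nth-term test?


lim(n→∞) 8n/(6n+4) = 8/6 = 4/3  (divide numerator and denominator by n)
lim aₙ = 4/3 ≠ 0 → series DIVERGES

Diverges (lim aₙ = 4/3 ≠ 0)


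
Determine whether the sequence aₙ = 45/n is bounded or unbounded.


a₁ = 45, a₂ = 45/2, a₃ = 45/3, ...
0 < aₙ ≤ 45 for all n ≥ 1
Lower bound: 0, Upper bound: 45
The sequence IS bounded

Bounded (0 < aₙ ≤ 45)


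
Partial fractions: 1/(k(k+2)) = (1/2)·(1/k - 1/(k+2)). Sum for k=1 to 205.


1/(k(k+2)) = (1/2)·(1/k - 1/(k+2)) (partial fractions)
Telescoping: Σ = (1/2)·(1 + 1/2 - 1/206 - 1/207) = 31775/42642

Sum = 31775/42642


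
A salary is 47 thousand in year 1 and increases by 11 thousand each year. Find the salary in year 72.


aₙ = a₁ + (n-1)d
= 47 + (72-1)×11
= 47 + 781
= 828

a_72 = 828


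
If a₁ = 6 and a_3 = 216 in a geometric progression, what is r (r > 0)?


r^(n-1) = aₙ/a₁
r^2 = 216/6 = 36
r = 36^(1/2)
= ±6; taking r > 0 gives r = 6

r = 6


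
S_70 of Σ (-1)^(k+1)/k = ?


S = 1 - 1/2 + 1/3 - 1/4 + 1/5 - 1/6 + 1/7 - 1/8 ± ...
= 0.6861
(Full series converges to +ln(2) ≈ +0.6931)

S_70 = 0.6861


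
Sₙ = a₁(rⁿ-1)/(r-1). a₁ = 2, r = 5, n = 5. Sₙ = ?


Sₙ = 2×(5^5 - 1)/(5 - 1)
= 2×(3125 - 1)/4
= 2×3124/4
= 1562

S_5 = 1562


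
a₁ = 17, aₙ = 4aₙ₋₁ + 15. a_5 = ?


Computing step by step:
a_1 = 17
a_2 = 83
a_3 = 347
a_4 = 1403
a_5 = 5627


a_5 = 5627


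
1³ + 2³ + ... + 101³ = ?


n(n+1)/2 = 101×102/2 = 5151
Σk³ = 5151² = 26532801

Σk³ = 26532801


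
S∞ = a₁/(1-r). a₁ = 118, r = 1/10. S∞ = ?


S∞ = a₁/(1-r) = 118/(1 - 1/10)
= 118/(9/10)
= 1180/9

S∞ = 1180/9


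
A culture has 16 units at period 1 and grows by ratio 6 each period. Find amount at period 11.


aₙ = a₁·r^(n-1)
= 16×6^10
= 16×60466176
= 967458816

a_11 = 967458816


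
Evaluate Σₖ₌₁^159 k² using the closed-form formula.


n = 159
n(n+1)(2n+1)/6 = 159×160×319/6
= 8115360/6 = 1352560

Σk² = 1352560


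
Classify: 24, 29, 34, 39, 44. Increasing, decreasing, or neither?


Differences: 5, 5, 5, 5
All differences > 0 → strictly INCREASING

Monotonically increasing


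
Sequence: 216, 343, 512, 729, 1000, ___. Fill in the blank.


Pattern: perfect cubes: n³
Terms: 216, 343, 512, 729, 1000
Next term = 1331

Next term = 1331


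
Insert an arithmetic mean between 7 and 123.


AM = (7 + 123)/2 = 130/2 = 65

AM = 65


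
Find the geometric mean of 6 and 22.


GM = √(6×22) = √132 = 11.4891

GM = 11.4891


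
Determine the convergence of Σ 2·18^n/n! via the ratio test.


aₙ = 2·18^n/n!
a_{n+1}/aₙ = 18^(n+1)/(n+1)! × n!/18^n  (constant 2 cancels)
= 18/(n+1)
L = lim(n→∞) 18/(n+1) = 0
L < 1 → series CONVERGES

Converges (ratio test: L = 0 < 1)


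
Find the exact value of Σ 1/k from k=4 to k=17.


Σₖ₌4^17 1/k = 1/4 + 1/5 + 1/6 + ... + 1/17
= 19679783/12252240
≈ 1.6062

Sum = 19679783/12252240 ≈ 1.6062


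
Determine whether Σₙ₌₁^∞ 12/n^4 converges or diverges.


p-series test: Σ c/n^p converges if p > 1, diverges if p ≤ 1 (constant c > 0 doesn't affect convergence).
p = 4
4 > 1 → CONVERGES

Converges (p = 4 > 1)


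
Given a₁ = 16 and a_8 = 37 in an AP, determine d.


d = (aₙ - a₁)/(n-1)
= (37 - 16)/(8-1)
= 21/7 = 3

d = 3


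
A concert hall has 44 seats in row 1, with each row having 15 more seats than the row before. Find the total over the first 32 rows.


aₙ = 44 + (32-1)×15 = 509
Sₙ = n(a₁+aₙ)/2 = 32×(44+509)/2
= 32×553/2 = 8848

S_32 = 8848


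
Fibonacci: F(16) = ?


Fibonacci sequence: 1, 1, 2, 3, 5, 8, 13, 21, 34, 55, 89, ...
F(16) = 987

F(16) = 987


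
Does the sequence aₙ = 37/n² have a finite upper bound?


a₁ = 37, a₂ = 37/4, a₃ = 37/9, ...
0 < aₙ ≤ 37 for all n ≥ 1
The sequence IS bounded

Bounded (0 < aₙ ≤ 37)


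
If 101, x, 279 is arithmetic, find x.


AM = (101 + 279)/2 = 380/2 = 190

AM = 190


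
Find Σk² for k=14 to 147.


Σₖ₌14^147 k² = Σₖ₌₁^147 k² − Σₖ₌₁^13 k²
= 147·148·295/6 − 13·14·27/6
= 1069670 − 819 = 1068851

Σk² = 1068851


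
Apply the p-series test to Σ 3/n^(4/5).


p-series test: Σ c/n^p converges if p > 1, diverges if p ≤ 1 (constant c > 0 doesn't affect convergence).
p = 4/5
4/5 ≤ 1 → DIVERGES

Diverges (p = 4/5 ≤ 1)


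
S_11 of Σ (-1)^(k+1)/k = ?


S = 1 - 1/2 + 1/3 - 1/4 + 1/5 - 1/6 + 1/7 - 1/8 ± ...
= 0.7365
(Full series converges to +ln(2) ≈ +0.6931)

S_11 = 0.7365


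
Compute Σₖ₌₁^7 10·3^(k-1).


Sₙ = 10×(3^7 - 1)/(3 - 1)
= 10×(2187 - 1)/2
= 10×2186/2
= 10930

S_7 = 10930


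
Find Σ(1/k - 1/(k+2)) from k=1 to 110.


Telescoping with gap 2: two head and two tail terms survive.
= (1 + 1/2) - (1/111 + 1/112)
= 3/2 - 1/111 - 1/112 = 18425/12432

Sum = 18425/12432


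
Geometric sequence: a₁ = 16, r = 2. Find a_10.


aₙ = a₁·r^(n-1)
= 16×2^9
= 16×512
= 8192

a_10 = 8192


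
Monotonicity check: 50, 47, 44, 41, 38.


Differences: -3, -3, -3, -3
All differences < 0 → strictly DECREASING

Monotonically decreasing


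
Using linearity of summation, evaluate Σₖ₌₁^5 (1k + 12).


Σ(1k+12) = 1·Σk + 12·n
= 1·15 + 12·5
= 15 + 60 = 75

Σ = 75


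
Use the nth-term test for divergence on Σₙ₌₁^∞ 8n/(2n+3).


lim(n→∞) 8n/(2n+3) = 8/2 = 4  (divide numerator and denominator by n)
lim aₙ = 4 ≠ 0 → series DIVERGES

Diverges (lim aₙ = 4 ≠ 0)


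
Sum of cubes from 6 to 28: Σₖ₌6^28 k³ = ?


Σₖ₌6^28 k³ = [28·29/2]² − [5·6/2]²
= 164836 − 225 = 164611

Σk³ = 164611


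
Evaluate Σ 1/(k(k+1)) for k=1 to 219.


1/(k(k+1)) = 1/k - 1/(k+1) (partial fractions)
Telescoping: Σ = 1 - 1/220 = 219/220

Sum = 219/220


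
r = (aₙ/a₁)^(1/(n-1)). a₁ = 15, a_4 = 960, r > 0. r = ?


r^(n-1) = aₙ/a₁
r^3 = 960/15 = 64
r = 64^(1/3)
= 4

r = 4


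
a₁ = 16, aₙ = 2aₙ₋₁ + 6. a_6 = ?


Computing step by step:
a_1 = 16
a_2 = 38
a_3 = 82
a_4 = 170
a_5 = 346
a_6 = 698


a_6 = 698


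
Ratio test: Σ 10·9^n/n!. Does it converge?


aₙ = 10·9^n/n!
a_{n+1}/aₙ = 9^(n+1)/(n+1)! × n!/9^n  (constant 10 cancels)
= 9/(n+1)
L = lim(n→∞) 9/(n+1) = 0
L < 1 → series CONVERGES

Converges (ratio test: L = 0 < 1)


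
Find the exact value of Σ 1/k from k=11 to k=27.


Σₖ₌11^27 1/k = 1/11 + 1/12 + 1/13 + ... + 1/27
= 77300755793/80313433200
≈ 0.9625

Sum = 77300755793/80313433200 ≈ 0.9625


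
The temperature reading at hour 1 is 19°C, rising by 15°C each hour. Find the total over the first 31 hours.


aₙ = 19 + (31-1)×15 = 469
Sₙ = n(a₁+aₙ)/2 = 31×(19+469)/2
= 31×488/2 = 7564

S_31 = 7564


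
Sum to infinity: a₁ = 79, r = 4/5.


S∞ = a₁/(1-r) = 79/(1 - 4/5)
= 79/(1/5)
= 395

S∞ = 395


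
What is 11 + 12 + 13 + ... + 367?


Σₖ₌11^367 k = Σₖ₌₁^367 k − Σₖ₌₁^10 k
= 367·368/2 − 10·11/2
= 67528 − 55 = 67473

Σk = 67473


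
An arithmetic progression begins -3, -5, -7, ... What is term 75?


aₙ = a₁ + (n-1)d
= -3 + (75-1)×-2
= -3 - 148
= -151

a_75 = -151


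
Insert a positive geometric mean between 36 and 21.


GM = √(36×21) = √756 = 27.4955

GM = 27.4955


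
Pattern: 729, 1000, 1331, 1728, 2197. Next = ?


Pattern: perfect cubes: n³
Terms: 729, 1000, 1331, 1728, 2197
Next term = 2744

Next term = 2744


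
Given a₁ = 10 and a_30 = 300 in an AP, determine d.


d = (aₙ - a₁)/(n-1)
= (300 - 10)/(30-1)
= 290/29 = 10

d = 10


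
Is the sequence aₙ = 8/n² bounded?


a₁ = 8, a₂ = 8/4, a₃ = 8/9, ...
0 < aₙ ≤ 8 for all n ≥ 1
The sequence IS bounded

Bounded (0 < aₙ ≤ 8)


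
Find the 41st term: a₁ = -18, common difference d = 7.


aₙ = a₁ + (n-1)d
= -18 + (41-1)×7
= -18 + 280
= 262

a_41 = 262


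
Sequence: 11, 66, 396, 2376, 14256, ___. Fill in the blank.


Pattern: geometric (r=6)
Terms: 11, 66, 396, 2376, 14256
Next term = 85536

Next term = 85536


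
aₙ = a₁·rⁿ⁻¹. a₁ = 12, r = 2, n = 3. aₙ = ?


aₙ = a₁·r^(n-1)
= 12×2^2
= 12×4
= 48

a_3 = 48


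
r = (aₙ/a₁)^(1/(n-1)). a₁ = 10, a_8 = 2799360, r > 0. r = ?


r^(n-1) = aₙ/a₁
r^7 = 2799360/10 = 279936
r = 279936^(1/7)
= 6

r = 6


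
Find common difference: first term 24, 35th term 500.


d = (aₙ - a₁)/(n-1)
= (500 - 24)/(35-1)
= 476/34 = 14

d = 14


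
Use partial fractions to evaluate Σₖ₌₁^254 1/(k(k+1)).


1/(k(k+1)) = 1/k - 1/(k+1) (partial fractions)
Telescoping: Σ = 1 - 1/255 = 254/255

Sum = 254/255


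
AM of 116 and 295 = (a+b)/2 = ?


AM = (116 + 295)/2 = 411/2 = 205.5

AM = 205.5


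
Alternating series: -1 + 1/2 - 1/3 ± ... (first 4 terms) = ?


S = -1 + 1/2 - 1/3 + 1/4
= -0.5833
(Full series converges to -ln(2) ≈ -0.6931)

S_4 = -0.5833


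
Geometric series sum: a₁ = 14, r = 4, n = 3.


Sₙ = 14×(4^3 - 1)/(4 - 1)
= 14×(64 - 1)/3
= 14×63/3
= 294

S_3 = 294


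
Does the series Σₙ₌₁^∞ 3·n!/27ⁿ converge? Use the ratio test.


aₙ = 3·n!/27^n
a_{n+1}/aₙ = (n+1)!/27^(n+1) × 27^n/n!  (constant 3 cancels)
= (n+1)/27
L = lim(n→∞) (n+1)/27 = ∞
L > 1 → series DIVERGES

Diverges (ratio test: L = ∞ > 1)
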